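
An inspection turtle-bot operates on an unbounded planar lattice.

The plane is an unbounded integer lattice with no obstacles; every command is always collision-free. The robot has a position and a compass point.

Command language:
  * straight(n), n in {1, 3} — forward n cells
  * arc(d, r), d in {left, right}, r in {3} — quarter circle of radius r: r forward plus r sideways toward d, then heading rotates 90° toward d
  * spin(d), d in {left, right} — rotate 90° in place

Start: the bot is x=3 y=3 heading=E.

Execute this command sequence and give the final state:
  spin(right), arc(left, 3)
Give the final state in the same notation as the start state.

x=6 y=0 heading=E

start: x=3 y=3 heading=E
step 1 (spin(right)): x=3 y=3 heading=S
step 2 (arc(left, 3)): x=6 y=0 heading=E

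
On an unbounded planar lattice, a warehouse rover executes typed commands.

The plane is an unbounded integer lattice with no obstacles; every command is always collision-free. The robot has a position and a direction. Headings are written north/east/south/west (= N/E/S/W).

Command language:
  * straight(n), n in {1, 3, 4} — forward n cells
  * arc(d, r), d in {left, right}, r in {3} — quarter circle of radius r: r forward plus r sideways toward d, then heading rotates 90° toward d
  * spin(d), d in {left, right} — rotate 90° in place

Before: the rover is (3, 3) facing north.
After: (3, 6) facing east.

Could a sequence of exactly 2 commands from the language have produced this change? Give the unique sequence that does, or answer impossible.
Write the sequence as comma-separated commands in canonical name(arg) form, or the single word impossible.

straight(3), spin(right)

key: cell and facing (now E) both changed — the 2 commands mix motion and turning
start: (3, 3) facing north
[1] after straight(3): (3, 6) facing north
[2] after spin(right): (3, 6) facing east
uniquely the one of 49 2-step routes that fits.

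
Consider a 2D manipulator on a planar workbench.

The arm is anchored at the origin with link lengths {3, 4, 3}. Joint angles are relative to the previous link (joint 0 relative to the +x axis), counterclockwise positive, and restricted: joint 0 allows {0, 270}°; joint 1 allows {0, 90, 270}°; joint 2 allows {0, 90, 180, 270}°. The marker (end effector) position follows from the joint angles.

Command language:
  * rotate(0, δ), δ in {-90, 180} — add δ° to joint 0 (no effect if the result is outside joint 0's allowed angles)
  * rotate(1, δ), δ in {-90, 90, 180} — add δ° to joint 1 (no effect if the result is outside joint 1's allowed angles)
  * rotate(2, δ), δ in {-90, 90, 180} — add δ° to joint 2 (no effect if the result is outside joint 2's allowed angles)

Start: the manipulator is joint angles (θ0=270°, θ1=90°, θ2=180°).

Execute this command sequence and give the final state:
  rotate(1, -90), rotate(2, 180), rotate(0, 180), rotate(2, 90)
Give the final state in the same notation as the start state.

t0: joint angles (θ0=270°, θ1=90°, θ2=180°)
1. rotate(1, -90) → joint angles (θ0=270°, θ1=0°, θ2=180°)
2. rotate(2, 180) → joint angles (θ0=270°, θ1=0°, θ2=0°)
3. rotate(0, 180) → joint angles (θ0=270°, θ1=0°, θ2=0°)
4. rotate(2, 90) → joint angles (θ0=270°, θ1=0°, θ2=90°)

joint angles (θ0=270°, θ1=0°, θ2=90°)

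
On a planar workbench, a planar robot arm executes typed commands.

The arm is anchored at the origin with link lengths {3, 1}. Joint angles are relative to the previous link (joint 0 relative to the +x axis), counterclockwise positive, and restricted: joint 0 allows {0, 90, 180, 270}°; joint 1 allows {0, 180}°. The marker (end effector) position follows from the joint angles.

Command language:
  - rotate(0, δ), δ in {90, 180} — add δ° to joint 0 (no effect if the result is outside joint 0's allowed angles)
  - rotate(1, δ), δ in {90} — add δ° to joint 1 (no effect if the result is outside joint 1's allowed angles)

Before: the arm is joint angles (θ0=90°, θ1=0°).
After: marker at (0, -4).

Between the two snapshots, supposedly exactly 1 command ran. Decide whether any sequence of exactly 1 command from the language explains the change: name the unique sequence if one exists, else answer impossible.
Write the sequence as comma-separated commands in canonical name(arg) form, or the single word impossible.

rotate(0, 180)

initial: joint angles (θ0=90°, θ1=0°)
t=1 rotate(0, 180) ⇒ joint angles (θ0=270°, θ1=0°)
uniquely the one of 3 1-step routes that fits.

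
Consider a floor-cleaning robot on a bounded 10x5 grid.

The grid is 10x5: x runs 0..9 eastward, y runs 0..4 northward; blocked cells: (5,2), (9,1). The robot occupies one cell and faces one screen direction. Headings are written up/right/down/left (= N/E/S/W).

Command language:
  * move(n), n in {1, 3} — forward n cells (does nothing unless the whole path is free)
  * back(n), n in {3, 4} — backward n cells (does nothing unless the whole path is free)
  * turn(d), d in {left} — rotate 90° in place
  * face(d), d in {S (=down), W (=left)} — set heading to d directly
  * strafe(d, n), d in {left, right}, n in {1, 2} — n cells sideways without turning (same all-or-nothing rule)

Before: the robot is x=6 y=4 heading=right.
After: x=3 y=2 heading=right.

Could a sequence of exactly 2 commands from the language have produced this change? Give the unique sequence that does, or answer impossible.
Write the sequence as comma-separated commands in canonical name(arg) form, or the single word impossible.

key: heading stays E — no command in the sequence turns
start: x=6 y=4 heading=right
1. back(3) → x=3 y=4 heading=right
2. strafe(right, 2) → x=3 y=2 heading=right
no rival 2-sequence matches.

back(3), strafe(right, 2)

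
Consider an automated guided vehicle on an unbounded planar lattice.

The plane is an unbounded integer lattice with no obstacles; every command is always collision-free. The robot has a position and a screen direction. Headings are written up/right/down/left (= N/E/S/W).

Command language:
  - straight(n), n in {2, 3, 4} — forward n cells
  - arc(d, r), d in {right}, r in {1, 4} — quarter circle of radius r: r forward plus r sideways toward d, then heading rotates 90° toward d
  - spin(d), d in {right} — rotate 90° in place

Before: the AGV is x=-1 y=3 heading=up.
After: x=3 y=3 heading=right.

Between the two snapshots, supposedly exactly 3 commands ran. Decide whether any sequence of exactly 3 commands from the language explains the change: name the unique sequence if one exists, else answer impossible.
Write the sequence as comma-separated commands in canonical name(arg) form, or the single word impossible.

key: running straight(2) before spin(right) would end elsewhere — order is forced
t0: x=-1 y=3 heading=up
step 1 (spin(right)): x=-1 y=3 heading=right
step 2 (straight(2)): x=1 y=3 heading=right
step 3 (straight(2)): x=3 y=3 heading=right
no other 3-command option fits: unique.

spin(right), straight(2), straight(2)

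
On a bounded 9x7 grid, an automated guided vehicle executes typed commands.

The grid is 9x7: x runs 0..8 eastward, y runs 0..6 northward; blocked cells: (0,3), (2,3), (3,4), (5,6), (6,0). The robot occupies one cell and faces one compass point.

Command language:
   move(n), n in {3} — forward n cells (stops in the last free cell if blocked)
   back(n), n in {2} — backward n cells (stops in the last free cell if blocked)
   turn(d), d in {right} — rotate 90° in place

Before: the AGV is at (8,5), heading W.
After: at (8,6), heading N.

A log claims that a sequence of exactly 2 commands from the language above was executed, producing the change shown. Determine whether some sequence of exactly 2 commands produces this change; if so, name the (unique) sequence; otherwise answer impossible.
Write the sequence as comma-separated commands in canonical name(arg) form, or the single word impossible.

key: running move(3) before turn(right) would end elsewhere — order is forced
begin: at (8,5), heading W
step 1 (turn(right)): at (8,5), heading N
step 2 (move(3)): at (8,6), heading N
uniquely the one of 9 2-step routes that fits.

turn(right), move(3)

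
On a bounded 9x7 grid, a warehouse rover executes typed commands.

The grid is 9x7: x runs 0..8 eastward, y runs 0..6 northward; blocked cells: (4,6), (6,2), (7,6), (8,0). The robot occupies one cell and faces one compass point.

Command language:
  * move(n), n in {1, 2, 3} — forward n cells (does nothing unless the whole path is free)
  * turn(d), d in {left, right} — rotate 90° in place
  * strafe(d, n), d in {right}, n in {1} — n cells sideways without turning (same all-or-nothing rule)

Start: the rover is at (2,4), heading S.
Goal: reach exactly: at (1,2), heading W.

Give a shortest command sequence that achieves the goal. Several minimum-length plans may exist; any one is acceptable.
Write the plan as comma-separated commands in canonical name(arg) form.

from: at (2,4), heading S
step 1 (strafe(right, 1)): at (1,4), heading S
step 2 (move(2)): at (1,2), heading S
step 3 (turn(right)): at (1,2), heading W
no 2-step plan works, so 3 is optimal.

strafe(right, 1), move(2), turn(right)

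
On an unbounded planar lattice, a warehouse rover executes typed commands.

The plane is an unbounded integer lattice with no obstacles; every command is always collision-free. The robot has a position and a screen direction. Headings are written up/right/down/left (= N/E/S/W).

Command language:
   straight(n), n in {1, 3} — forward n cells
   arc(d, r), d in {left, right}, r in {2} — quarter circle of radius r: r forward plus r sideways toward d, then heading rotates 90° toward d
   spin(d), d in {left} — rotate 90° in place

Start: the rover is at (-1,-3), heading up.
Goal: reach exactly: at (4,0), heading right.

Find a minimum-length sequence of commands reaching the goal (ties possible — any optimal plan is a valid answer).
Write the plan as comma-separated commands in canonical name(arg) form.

from: at (-1,-3), heading up
step 1 (straight(1)): at (-1,-2), heading up
step 2 (arc(right, 2)): at (1,0), heading right
step 3 (straight(3)): at (4,0), heading right
shorter routes all fall short; 3 is best.

straight(1), arc(right, 2), straight(3)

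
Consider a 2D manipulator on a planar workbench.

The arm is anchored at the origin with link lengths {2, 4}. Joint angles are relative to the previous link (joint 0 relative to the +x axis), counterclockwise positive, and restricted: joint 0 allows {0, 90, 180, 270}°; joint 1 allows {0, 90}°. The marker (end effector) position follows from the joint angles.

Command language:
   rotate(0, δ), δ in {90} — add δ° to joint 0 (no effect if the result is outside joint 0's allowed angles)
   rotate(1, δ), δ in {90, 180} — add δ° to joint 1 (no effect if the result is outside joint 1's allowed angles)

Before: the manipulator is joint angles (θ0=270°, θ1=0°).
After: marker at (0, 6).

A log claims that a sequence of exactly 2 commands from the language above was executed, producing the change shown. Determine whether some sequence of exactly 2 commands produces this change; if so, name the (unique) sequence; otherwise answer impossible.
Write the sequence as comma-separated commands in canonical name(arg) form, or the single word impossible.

t0: joint angles (θ0=270°, θ1=0°)
t=1 rotate(0, 90) ⇒ joint angles (θ0=0°, θ1=0°)
t=2 rotate(0, 90) ⇒ joint angles (θ0=90°, θ1=0°)
no rival 2-sequence matches.

rotate(0, 90), rotate(0, 90)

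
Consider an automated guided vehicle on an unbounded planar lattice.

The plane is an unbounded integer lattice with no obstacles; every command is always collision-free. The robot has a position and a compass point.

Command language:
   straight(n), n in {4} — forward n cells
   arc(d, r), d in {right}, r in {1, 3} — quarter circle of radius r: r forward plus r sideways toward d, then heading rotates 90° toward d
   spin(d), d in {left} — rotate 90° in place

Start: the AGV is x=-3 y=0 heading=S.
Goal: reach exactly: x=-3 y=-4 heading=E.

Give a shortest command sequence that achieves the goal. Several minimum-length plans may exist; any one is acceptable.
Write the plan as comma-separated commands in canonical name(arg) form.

t0: x=-3 y=0 heading=S
t=1 straight(4) ⇒ x=-3 y=-4 heading=S
t=2 spin(left) ⇒ x=-3 y=-4 heading=E
shorter routes all fall short; 2 is best.

straight(4), spin(left)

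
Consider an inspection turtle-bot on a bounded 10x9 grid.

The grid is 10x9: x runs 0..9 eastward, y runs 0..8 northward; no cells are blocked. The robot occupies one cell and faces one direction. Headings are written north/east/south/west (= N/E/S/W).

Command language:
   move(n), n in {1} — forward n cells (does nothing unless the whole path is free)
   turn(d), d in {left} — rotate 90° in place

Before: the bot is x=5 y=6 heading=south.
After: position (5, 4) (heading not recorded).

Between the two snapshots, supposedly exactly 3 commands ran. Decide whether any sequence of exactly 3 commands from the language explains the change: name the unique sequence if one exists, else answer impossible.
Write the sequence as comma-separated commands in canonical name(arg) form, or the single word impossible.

move(1), move(1), turn(left)

key: running turn(left) before move(1) would end elsewhere — order is forced
start: x=5 y=6 heading=south
t=1 move(1) ⇒ x=5 y=5 heading=south
t=2 move(1) ⇒ x=5 y=4 heading=south
t=3 turn(left) ⇒ x=5 y=4 heading=east
no rival 3-sequence matches.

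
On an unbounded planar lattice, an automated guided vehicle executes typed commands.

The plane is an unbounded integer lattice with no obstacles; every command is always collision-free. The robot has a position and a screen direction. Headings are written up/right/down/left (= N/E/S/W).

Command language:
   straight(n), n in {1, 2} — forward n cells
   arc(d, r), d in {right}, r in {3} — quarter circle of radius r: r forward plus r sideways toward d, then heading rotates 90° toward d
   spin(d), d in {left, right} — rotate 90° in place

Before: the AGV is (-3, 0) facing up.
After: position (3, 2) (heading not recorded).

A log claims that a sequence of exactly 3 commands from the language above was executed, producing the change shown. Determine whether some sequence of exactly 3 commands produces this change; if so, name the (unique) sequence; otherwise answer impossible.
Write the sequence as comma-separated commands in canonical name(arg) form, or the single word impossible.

key: running arc(right, 3) before straight(2) would end elsewhere — order is forced
initial: (-3, 0) facing up
[1] after straight(2): (-3, 2) facing up
[2] after arc(right, 3): (0, 5) facing right
[3] after arc(right, 3): (3, 2) facing down
no other 3-command option fits: unique.

straight(2), arc(right, 3), arc(right, 3)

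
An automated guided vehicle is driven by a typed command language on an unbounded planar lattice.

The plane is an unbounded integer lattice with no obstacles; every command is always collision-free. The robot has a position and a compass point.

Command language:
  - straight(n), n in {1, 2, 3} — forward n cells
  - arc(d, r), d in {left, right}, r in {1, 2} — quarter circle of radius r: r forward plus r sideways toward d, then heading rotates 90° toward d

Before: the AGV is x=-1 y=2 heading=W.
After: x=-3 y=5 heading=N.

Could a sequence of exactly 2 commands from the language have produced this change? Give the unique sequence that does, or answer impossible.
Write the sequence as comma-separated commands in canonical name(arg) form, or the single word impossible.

arc(right, 2), straight(1)

key: order matters: swapping arc(right, 2) and straight(1) lands elsewhere
from: x=-1 y=2 heading=W
step 1 (arc(right, 2)): x=-3 y=4 heading=N
step 2 (straight(1)): x=-3 y=5 heading=N
no rival 2-sequence matches.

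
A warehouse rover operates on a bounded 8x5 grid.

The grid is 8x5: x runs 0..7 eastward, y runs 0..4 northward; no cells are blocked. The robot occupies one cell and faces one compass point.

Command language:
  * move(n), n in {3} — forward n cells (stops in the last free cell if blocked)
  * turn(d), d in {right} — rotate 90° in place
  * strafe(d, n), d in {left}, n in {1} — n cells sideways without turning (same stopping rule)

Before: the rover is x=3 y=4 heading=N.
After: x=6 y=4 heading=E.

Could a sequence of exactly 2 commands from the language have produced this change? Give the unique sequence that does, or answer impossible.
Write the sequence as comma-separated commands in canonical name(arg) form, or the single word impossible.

turn(right), move(3)

key: cell and facing (now E) both changed — the 2 commands mix motion and turning
start: x=3 y=4 heading=N
t=1 turn(right) ⇒ x=3 y=4 heading=E
t=2 move(3) ⇒ x=6 y=4 heading=E
no other 2-command option fits: unique.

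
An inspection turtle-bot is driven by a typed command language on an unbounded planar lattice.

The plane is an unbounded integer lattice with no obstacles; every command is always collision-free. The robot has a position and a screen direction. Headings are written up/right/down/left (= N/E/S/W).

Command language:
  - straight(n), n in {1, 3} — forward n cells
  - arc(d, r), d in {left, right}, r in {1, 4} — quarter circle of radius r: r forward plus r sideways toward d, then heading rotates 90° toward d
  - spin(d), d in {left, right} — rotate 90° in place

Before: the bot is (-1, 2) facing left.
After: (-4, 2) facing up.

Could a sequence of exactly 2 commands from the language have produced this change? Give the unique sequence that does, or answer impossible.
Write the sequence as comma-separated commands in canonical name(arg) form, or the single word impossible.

key: running spin(right) before straight(3) would end elsewhere — order is forced
from: (-1, 2) facing left
t=1 straight(3) ⇒ (-4, 2) facing left
t=2 spin(right) ⇒ (-4, 2) facing up
uniquely the one of 64 2-step routes that fits.

straight(3), spin(right)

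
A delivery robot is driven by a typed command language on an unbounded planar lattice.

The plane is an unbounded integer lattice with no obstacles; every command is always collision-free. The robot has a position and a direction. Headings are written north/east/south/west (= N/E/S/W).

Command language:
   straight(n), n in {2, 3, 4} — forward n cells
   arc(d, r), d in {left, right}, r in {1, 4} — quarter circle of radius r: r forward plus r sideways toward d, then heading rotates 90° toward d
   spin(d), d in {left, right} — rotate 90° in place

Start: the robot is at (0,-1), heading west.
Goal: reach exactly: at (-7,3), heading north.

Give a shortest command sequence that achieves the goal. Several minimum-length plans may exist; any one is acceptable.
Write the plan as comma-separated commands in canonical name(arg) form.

initial: at (0,-1), heading west
t=1 straight(3) ⇒ at (-3,-1), heading west
t=2 arc(right, 4) ⇒ at (-7,3), heading north
nothing shorter than 2 reaches the goal.

straight(3), arc(right, 4)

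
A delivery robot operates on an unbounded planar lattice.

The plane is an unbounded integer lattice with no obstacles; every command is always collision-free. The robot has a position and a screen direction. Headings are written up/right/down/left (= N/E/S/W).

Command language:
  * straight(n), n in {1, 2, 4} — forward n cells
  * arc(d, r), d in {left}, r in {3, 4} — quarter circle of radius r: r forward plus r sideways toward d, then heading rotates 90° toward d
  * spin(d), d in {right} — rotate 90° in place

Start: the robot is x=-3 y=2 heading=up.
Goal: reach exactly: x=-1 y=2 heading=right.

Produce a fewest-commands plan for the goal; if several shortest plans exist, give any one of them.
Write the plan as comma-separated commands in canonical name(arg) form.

t0: x=-3 y=2 heading=up
t=1 spin(right) ⇒ x=-3 y=2 heading=right
t=2 straight(2) ⇒ x=-1 y=2 heading=right
nothing shorter than 2 reaches the goal.

spin(right), straight(2)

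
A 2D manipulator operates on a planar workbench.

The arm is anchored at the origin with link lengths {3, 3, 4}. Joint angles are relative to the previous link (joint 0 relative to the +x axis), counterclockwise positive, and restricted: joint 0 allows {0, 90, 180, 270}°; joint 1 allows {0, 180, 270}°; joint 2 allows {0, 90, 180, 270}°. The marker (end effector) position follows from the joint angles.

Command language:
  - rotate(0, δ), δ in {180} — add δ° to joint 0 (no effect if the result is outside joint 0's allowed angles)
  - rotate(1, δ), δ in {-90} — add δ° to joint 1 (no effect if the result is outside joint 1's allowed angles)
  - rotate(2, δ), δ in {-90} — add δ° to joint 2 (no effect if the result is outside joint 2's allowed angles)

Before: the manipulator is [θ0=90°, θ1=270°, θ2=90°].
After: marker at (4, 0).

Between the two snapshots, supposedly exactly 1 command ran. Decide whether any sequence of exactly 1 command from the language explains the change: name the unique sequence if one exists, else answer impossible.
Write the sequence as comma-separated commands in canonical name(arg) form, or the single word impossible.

rotate(1, -90)

begin: [θ0=90°, θ1=270°, θ2=90°]
t=1 rotate(1, -90) ⇒ [θ0=90°, θ1=180°, θ2=90°]
uniquely the one of 3 1-step routes that fits.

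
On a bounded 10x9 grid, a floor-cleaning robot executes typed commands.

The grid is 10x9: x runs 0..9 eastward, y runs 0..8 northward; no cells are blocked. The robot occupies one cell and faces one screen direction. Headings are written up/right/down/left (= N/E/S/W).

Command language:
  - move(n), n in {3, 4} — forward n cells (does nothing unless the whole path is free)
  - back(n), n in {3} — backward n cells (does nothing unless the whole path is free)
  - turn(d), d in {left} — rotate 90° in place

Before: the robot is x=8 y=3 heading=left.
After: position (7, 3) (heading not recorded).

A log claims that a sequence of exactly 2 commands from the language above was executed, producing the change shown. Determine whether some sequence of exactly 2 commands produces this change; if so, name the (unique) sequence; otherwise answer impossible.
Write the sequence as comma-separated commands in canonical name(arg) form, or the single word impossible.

key: running back(3) before move(4) would end elsewhere — order is forced
t0: x=8 y=3 heading=left
step 1 (move(4)): x=4 y=3 heading=left
step 2 (back(3)): x=7 y=3 heading=left
no other 2-command option fits: unique.

move(4), back(3)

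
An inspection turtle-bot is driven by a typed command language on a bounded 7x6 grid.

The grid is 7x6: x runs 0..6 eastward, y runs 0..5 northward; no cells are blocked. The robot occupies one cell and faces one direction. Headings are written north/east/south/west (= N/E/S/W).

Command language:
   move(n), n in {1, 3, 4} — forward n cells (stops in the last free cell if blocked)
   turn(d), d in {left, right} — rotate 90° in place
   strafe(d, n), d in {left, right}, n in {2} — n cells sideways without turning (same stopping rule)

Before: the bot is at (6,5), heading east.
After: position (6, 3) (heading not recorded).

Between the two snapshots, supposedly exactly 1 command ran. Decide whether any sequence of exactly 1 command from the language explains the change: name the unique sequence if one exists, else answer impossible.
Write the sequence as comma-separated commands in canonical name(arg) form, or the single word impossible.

strafe(right, 2)

start: at (6,5), heading east
1. strafe(right, 2) → at (6,3), heading east
no other 1-command option fits: unique.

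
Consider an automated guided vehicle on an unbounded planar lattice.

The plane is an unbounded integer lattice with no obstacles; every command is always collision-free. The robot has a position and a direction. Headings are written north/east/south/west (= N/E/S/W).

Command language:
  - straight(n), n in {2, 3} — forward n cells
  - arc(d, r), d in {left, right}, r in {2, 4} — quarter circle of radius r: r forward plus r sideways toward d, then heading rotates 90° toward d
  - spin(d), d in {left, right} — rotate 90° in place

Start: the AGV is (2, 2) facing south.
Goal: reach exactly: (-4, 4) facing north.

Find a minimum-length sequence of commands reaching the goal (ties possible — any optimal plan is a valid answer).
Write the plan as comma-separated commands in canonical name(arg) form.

arc(right, 2), arc(right, 4)

start: (2, 2) facing south
[1] after arc(right, 2): (0, 0) facing west
[2] after arc(right, 4): (-4, 4) facing north
no 1-step plan works, so 2 is optimal.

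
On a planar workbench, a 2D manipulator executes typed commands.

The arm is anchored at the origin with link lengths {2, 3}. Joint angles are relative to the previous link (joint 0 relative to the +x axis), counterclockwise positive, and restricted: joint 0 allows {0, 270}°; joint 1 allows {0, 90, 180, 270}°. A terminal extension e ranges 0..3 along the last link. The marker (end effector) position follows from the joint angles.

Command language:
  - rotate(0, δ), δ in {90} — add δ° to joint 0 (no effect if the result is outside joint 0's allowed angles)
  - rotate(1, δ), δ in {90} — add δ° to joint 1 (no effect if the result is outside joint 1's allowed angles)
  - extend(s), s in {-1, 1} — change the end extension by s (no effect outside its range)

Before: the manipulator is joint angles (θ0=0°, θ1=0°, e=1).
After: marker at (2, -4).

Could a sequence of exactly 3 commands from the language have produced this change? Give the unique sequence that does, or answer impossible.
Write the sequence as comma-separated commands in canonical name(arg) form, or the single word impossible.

t0: joint angles (θ0=0°, θ1=0°, e=1)
[1] after rotate(1, 90): joint angles (θ0=0°, θ1=90°, e=1)
[2] after rotate(1, 90): joint angles (θ0=0°, θ1=180°, e=1)
[3] after rotate(1, 90): joint angles (θ0=0°, θ1=270°, e=1)
uniquely the one of 64 3-step routes that fits.

rotate(1, 90), rotate(1, 90), rotate(1, 90)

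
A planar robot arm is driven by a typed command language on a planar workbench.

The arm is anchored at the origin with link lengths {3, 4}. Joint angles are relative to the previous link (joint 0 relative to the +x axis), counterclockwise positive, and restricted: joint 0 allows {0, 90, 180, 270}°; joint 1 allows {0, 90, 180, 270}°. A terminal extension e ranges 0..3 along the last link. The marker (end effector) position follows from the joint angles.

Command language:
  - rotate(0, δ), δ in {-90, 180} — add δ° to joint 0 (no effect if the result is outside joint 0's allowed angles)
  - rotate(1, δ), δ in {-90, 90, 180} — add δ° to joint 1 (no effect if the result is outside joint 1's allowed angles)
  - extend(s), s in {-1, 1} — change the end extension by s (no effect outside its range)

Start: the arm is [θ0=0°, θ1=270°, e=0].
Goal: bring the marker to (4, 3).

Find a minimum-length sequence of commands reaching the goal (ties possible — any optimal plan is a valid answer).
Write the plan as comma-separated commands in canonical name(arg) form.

rotate(0, -90), rotate(0, 180)

t0: [θ0=0°, θ1=270°, e=0]
[1] after rotate(0, -90): [θ0=270°, θ1=270°, e=0]
[2] after rotate(0, 180): [θ0=90°, θ1=270°, e=0]
minimal: 2 command(s), checked below 2.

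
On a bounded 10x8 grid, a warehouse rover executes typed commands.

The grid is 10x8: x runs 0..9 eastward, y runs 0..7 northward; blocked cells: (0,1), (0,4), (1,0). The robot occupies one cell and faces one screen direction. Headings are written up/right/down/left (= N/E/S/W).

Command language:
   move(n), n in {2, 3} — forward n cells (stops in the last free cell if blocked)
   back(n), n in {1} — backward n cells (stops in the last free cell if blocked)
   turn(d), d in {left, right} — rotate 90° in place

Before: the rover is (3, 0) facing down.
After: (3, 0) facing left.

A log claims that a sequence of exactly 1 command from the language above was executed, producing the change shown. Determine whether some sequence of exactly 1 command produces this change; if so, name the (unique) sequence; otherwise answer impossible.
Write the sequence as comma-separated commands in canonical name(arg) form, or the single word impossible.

turn(right)

key: (3,0) unchanged — the single command moves nothing
initial: (3, 0) facing down
step 1 (turn(right)): (3, 0) facing left
uniquely the one of 5 1-step routes that fits.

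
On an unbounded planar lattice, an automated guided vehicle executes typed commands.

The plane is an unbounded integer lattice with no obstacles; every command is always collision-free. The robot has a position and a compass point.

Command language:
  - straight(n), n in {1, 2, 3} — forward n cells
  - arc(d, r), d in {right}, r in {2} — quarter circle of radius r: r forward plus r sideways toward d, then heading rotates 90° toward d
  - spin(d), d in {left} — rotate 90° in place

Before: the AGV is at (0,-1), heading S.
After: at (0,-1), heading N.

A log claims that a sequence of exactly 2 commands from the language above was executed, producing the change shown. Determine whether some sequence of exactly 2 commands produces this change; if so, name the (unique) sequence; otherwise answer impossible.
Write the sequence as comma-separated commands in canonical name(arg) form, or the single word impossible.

key: (0,-1) unmoved — no command in the sequence translates
initial: at (0,-1), heading S
t=1 spin(left) ⇒ at (0,-1), heading E
t=2 spin(left) ⇒ at (0,-1), heading N
all 25 alternatives checked — unique.

spin(left), spin(left)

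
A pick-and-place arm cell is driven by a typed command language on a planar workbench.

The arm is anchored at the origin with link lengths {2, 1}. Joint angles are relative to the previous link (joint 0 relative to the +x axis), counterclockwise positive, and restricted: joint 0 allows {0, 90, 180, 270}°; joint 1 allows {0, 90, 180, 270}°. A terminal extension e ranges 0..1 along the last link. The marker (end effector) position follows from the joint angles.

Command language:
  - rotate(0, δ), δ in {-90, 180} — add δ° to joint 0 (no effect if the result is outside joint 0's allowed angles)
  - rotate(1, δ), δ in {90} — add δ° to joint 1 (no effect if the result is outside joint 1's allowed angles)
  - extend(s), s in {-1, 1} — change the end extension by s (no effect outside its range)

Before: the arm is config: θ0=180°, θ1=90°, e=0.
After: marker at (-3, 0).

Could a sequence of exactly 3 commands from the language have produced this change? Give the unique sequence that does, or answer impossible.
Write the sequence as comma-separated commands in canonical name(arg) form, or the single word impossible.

begin: config: θ0=180°, θ1=90°, e=0
step 1 (rotate(1, 90)): config: θ0=180°, θ1=180°, e=0
step 2 (rotate(1, 90)): config: θ0=180°, θ1=270°, e=0
step 3 (rotate(1, 90)): config: θ0=180°, θ1=0°, e=0
all 125 alternatives checked — unique.

rotate(1, 90), rotate(1, 90), rotate(1, 90)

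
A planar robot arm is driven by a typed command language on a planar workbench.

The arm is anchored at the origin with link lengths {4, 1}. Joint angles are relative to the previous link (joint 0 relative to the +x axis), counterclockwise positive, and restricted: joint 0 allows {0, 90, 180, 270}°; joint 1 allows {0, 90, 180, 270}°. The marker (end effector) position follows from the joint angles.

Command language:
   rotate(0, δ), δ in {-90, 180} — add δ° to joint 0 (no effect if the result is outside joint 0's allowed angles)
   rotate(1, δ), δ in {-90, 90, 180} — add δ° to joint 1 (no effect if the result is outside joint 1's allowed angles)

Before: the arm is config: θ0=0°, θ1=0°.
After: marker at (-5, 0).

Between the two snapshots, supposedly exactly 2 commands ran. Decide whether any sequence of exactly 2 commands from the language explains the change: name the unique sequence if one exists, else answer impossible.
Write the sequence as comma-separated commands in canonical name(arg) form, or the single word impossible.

rotate(0, -90), rotate(0, -90)

from: config: θ0=0°, θ1=0°
t=1 rotate(0, -90) ⇒ config: θ0=270°, θ1=0°
t=2 rotate(0, -90) ⇒ config: θ0=180°, θ1=0°
uniquely the one of 25 2-step routes that fits.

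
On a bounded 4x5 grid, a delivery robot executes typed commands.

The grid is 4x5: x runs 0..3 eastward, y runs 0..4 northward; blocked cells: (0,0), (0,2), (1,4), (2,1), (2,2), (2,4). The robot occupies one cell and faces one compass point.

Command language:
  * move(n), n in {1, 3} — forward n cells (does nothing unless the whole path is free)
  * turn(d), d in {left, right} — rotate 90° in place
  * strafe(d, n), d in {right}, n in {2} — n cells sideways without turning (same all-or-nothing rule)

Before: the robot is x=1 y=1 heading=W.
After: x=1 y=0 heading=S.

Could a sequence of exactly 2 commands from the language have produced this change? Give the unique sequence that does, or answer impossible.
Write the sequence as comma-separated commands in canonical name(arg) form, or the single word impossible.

turn(left), move(1)

key: order matters: swapping turn(left) and move(1) lands elsewhere
t0: x=1 y=1 heading=W
1. turn(left) → x=1 y=1 heading=S
2. move(1) → x=1 y=0 heading=S
no other 2-command option fits: unique.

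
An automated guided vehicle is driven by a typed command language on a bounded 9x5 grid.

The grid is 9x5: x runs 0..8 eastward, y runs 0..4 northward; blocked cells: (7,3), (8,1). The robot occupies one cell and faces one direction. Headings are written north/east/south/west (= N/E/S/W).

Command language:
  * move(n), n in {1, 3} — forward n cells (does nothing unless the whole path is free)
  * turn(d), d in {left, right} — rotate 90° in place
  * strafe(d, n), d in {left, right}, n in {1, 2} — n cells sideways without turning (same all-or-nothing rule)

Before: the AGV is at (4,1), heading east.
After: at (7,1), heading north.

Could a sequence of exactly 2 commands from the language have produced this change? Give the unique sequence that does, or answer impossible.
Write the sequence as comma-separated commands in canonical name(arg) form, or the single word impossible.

move(3), turn(left)

key: position moved to (7,1) AND the heading swung to N — translation plus rotation needed
begin: at (4,1), heading east
1. move(3) → at (7,1), heading east
2. turn(left) → at (7,1), heading north
no other 2-command option fits: unique.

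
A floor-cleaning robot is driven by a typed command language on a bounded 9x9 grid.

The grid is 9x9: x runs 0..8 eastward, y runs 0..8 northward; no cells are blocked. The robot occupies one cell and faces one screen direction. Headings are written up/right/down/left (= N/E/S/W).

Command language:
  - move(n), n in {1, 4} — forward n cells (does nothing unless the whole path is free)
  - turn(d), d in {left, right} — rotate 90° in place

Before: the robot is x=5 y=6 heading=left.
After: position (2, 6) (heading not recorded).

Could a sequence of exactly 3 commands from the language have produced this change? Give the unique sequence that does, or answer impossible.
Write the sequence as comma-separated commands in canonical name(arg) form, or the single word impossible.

move(1), move(1), move(1)

from: x=5 y=6 heading=left
t=1 move(1) ⇒ x=4 y=6 heading=left
t=2 move(1) ⇒ x=3 y=6 heading=left
t=3 move(1) ⇒ x=2 y=6 heading=left
uniquely the one of 64 3-step routes that fits.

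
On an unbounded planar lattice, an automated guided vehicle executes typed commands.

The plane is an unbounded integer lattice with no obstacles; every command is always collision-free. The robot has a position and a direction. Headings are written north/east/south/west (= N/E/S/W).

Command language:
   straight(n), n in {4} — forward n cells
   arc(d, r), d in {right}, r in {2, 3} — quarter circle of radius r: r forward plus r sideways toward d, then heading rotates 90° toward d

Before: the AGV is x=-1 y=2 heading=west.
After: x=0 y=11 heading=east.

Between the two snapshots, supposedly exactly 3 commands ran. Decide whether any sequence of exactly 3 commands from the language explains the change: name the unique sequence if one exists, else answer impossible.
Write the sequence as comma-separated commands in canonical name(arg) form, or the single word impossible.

arc(right, 2), straight(4), arc(right, 3)

key: cell and facing (now E) both changed — the 3 commands mix motion and turning
begin: x=-1 y=2 heading=west
1. arc(right, 2) → x=-3 y=4 heading=north
2. straight(4) → x=-3 y=8 heading=north
3. arc(right, 3) → x=0 y=11 heading=east
no other 3-command option fits: unique.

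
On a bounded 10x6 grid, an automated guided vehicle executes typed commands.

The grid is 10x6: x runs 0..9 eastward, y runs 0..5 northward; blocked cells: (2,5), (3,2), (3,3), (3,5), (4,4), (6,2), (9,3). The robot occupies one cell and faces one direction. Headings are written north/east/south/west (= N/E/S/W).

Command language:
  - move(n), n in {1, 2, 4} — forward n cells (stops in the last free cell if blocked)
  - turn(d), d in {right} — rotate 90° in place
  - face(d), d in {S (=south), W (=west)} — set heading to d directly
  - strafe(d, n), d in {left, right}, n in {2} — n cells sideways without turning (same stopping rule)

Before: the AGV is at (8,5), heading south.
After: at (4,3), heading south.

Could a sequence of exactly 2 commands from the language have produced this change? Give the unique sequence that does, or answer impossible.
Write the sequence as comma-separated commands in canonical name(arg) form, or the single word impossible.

checked all 2-command options: none fits.

impossible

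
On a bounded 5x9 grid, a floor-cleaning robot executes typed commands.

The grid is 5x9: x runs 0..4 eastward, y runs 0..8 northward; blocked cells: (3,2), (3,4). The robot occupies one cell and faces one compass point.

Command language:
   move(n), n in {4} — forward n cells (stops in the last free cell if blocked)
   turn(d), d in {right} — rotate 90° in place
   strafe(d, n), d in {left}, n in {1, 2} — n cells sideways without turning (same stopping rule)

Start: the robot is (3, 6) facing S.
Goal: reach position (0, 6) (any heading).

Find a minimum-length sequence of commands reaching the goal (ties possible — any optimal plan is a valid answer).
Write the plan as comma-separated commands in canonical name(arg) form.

t0: (3, 6) facing S
step 1 (turn(right)): (3, 6) facing W
step 2 (move(4)): (0, 6) facing W
no 1-step plan works, so 2 is optimal.

turn(right), move(4)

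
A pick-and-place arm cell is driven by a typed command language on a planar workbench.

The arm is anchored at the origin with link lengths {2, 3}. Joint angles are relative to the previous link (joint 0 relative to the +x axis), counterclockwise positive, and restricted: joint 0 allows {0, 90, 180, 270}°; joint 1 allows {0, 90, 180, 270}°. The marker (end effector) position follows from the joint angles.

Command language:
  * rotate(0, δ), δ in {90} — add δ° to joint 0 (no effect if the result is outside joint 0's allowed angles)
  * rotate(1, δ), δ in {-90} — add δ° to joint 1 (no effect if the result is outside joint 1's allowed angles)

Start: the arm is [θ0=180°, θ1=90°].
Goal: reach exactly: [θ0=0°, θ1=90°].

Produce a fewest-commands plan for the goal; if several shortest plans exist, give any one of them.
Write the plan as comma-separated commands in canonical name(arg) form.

begin: [θ0=180°, θ1=90°]
step 1 (rotate(0, 90)): [θ0=270°, θ1=90°]
step 2 (rotate(0, 90)): [θ0=0°, θ1=90°]
shorter routes all fall short; 2 is best.

rotate(0, 90), rotate(0, 90)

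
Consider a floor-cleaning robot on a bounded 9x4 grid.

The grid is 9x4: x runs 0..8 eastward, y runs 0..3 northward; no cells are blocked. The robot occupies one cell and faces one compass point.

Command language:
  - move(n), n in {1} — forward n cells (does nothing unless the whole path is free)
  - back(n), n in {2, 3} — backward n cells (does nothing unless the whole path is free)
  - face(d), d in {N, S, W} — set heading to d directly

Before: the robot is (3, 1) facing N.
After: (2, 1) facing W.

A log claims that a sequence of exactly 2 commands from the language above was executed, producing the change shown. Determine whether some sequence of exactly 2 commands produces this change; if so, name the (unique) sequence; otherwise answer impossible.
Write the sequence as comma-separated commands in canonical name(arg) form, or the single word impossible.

key: order matters: swapping face(W) and move(1) lands elsewhere
from: (3, 1) facing N
step 1 (face(W)): (3, 1) facing W
step 2 (move(1)): (2, 1) facing W
no other 2-command option fits: unique.

face(W), move(1)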